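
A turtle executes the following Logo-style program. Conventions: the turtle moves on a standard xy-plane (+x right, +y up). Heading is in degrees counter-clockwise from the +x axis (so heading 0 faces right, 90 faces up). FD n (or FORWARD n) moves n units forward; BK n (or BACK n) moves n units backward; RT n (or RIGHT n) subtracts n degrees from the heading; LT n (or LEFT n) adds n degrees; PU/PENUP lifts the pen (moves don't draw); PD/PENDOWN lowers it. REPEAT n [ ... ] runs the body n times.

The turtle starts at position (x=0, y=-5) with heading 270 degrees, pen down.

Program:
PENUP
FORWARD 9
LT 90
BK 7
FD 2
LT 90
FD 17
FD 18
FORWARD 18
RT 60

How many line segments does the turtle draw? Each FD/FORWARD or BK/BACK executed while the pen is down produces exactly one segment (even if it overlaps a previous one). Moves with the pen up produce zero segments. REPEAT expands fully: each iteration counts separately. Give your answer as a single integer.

Answer: 0

Derivation:
Executing turtle program step by step:
Start: pos=(0,-5), heading=270, pen down
PU: pen up
FD 9: (0,-5) -> (0,-14) [heading=270, move]
LT 90: heading 270 -> 0
BK 7: (0,-14) -> (-7,-14) [heading=0, move]
FD 2: (-7,-14) -> (-5,-14) [heading=0, move]
LT 90: heading 0 -> 90
FD 17: (-5,-14) -> (-5,3) [heading=90, move]
FD 18: (-5,3) -> (-5,21) [heading=90, move]
FD 18: (-5,21) -> (-5,39) [heading=90, move]
RT 60: heading 90 -> 30
Final: pos=(-5,39), heading=30, 0 segment(s) drawn
Segments drawn: 0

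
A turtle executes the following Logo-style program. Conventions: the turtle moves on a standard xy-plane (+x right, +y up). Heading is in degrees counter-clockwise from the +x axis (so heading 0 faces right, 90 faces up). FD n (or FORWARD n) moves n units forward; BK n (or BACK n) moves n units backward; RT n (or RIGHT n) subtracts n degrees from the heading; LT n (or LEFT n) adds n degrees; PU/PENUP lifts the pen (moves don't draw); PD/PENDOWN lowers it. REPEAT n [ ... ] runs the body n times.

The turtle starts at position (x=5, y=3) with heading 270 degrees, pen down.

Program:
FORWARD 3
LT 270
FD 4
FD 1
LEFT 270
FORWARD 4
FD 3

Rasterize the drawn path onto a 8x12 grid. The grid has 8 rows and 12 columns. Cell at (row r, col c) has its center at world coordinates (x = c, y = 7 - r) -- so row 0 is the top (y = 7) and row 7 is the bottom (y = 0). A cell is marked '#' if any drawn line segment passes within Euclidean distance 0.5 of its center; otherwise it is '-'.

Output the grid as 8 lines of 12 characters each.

Answer: #-----------
#-----------
#-----------
#-----------
#----#------
#----#------
#----#------
######------

Derivation:
Segment 0: (5,3) -> (5,0)
Segment 1: (5,0) -> (1,0)
Segment 2: (1,0) -> (-0,0)
Segment 3: (-0,0) -> (0,4)
Segment 4: (0,4) -> (0,7)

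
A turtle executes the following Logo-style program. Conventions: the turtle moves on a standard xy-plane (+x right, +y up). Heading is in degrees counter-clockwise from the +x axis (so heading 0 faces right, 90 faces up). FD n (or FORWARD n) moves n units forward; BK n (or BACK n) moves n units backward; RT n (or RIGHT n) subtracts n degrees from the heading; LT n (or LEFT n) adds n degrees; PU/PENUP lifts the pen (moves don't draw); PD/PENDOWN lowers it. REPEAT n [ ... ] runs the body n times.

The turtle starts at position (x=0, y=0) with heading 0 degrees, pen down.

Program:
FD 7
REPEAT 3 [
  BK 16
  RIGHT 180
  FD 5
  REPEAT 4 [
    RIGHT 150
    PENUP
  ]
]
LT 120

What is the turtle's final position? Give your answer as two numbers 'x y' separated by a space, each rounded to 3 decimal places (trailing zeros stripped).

Executing turtle program step by step:
Start: pos=(0,0), heading=0, pen down
FD 7: (0,0) -> (7,0) [heading=0, draw]
REPEAT 3 [
  -- iteration 1/3 --
  BK 16: (7,0) -> (-9,0) [heading=0, draw]
  RT 180: heading 0 -> 180
  FD 5: (-9,0) -> (-14,0) [heading=180, draw]
  REPEAT 4 [
    -- iteration 1/4 --
    RT 150: heading 180 -> 30
    PU: pen up
    -- iteration 2/4 --
    RT 150: heading 30 -> 240
    PU: pen up
    -- iteration 3/4 --
    RT 150: heading 240 -> 90
    PU: pen up
    -- iteration 4/4 --
    RT 150: heading 90 -> 300
    PU: pen up
  ]
  -- iteration 2/3 --
  BK 16: (-14,0) -> (-22,13.856) [heading=300, move]
  RT 180: heading 300 -> 120
  FD 5: (-22,13.856) -> (-24.5,18.187) [heading=120, move]
  REPEAT 4 [
    -- iteration 1/4 --
    RT 150: heading 120 -> 330
    PU: pen up
    -- iteration 2/4 --
    RT 150: heading 330 -> 180
    PU: pen up
    -- iteration 3/4 --
    RT 150: heading 180 -> 30
    PU: pen up
    -- iteration 4/4 --
    RT 150: heading 30 -> 240
    PU: pen up
  ]
  -- iteration 3/3 --
  BK 16: (-24.5,18.187) -> (-16.5,32.043) [heading=240, move]
  RT 180: heading 240 -> 60
  FD 5: (-16.5,32.043) -> (-14,36.373) [heading=60, move]
  REPEAT 4 [
    -- iteration 1/4 --
    RT 150: heading 60 -> 270
    PU: pen up
    -- iteration 2/4 --
    RT 150: heading 270 -> 120
    PU: pen up
    -- iteration 3/4 --
    RT 150: heading 120 -> 330
    PU: pen up
    -- iteration 4/4 --
    RT 150: heading 330 -> 180
    PU: pen up
  ]
]
LT 120: heading 180 -> 300
Final: pos=(-14,36.373), heading=300, 3 segment(s) drawn

Answer: -14 36.373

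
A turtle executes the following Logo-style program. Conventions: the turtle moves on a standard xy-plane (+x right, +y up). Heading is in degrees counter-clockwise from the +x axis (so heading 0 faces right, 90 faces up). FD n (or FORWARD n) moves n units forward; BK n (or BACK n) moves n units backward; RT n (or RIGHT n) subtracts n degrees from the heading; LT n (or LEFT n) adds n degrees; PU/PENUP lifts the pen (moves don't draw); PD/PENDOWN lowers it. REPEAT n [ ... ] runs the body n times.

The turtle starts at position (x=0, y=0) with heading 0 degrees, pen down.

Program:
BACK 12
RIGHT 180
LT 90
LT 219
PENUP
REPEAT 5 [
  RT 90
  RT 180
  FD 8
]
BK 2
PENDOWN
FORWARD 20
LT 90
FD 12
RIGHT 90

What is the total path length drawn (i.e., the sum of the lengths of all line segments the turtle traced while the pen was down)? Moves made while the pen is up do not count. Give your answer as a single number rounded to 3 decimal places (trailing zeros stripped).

Executing turtle program step by step:
Start: pos=(0,0), heading=0, pen down
BK 12: (0,0) -> (-12,0) [heading=0, draw]
RT 180: heading 0 -> 180
LT 90: heading 180 -> 270
LT 219: heading 270 -> 129
PU: pen up
REPEAT 5 [
  -- iteration 1/5 --
  RT 90: heading 129 -> 39
  RT 180: heading 39 -> 219
  FD 8: (-12,0) -> (-18.217,-5.035) [heading=219, move]
  -- iteration 2/5 --
  RT 90: heading 219 -> 129
  RT 180: heading 129 -> 309
  FD 8: (-18.217,-5.035) -> (-13.183,-11.252) [heading=309, move]
  -- iteration 3/5 --
  RT 90: heading 309 -> 219
  RT 180: heading 219 -> 39
  FD 8: (-13.183,-11.252) -> (-6.965,-6.217) [heading=39, move]
  -- iteration 4/5 --
  RT 90: heading 39 -> 309
  RT 180: heading 309 -> 129
  FD 8: (-6.965,-6.217) -> (-12,0) [heading=129, move]
  -- iteration 5/5 --
  RT 90: heading 129 -> 39
  RT 180: heading 39 -> 219
  FD 8: (-12,0) -> (-18.217,-5.035) [heading=219, move]
]
BK 2: (-18.217,-5.035) -> (-16.663,-3.776) [heading=219, move]
PD: pen down
FD 20: (-16.663,-3.776) -> (-32.206,-16.362) [heading=219, draw]
LT 90: heading 219 -> 309
FD 12: (-32.206,-16.362) -> (-24.654,-25.688) [heading=309, draw]
RT 90: heading 309 -> 219
Final: pos=(-24.654,-25.688), heading=219, 3 segment(s) drawn

Segment lengths:
  seg 1: (0,0) -> (-12,0), length = 12
  seg 2: (-16.663,-3.776) -> (-32.206,-16.362), length = 20
  seg 3: (-32.206,-16.362) -> (-24.654,-25.688), length = 12
Total = 44

Answer: 44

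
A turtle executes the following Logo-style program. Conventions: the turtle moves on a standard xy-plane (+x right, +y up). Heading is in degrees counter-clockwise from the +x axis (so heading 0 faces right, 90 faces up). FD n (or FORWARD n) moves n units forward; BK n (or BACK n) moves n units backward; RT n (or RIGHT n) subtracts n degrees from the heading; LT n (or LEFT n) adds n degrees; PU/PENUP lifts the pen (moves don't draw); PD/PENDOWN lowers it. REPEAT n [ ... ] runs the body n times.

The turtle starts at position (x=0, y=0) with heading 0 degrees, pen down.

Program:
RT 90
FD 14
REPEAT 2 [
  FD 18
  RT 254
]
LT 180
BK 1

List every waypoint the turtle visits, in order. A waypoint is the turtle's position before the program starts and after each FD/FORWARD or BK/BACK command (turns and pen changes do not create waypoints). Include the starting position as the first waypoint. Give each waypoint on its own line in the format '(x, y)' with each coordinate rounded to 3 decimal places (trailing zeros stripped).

Executing turtle program step by step:
Start: pos=(0,0), heading=0, pen down
RT 90: heading 0 -> 270
FD 14: (0,0) -> (0,-14) [heading=270, draw]
REPEAT 2 [
  -- iteration 1/2 --
  FD 18: (0,-14) -> (0,-32) [heading=270, draw]
  RT 254: heading 270 -> 16
  -- iteration 2/2 --
  FD 18: (0,-32) -> (17.303,-27.039) [heading=16, draw]
  RT 254: heading 16 -> 122
]
LT 180: heading 122 -> 302
BK 1: (17.303,-27.039) -> (16.773,-26.19) [heading=302, draw]
Final: pos=(16.773,-26.19), heading=302, 4 segment(s) drawn
Waypoints (5 total):
(0, 0)
(0, -14)
(0, -32)
(17.303, -27.039)
(16.773, -26.19)

Answer: (0, 0)
(0, -14)
(0, -32)
(17.303, -27.039)
(16.773, -26.19)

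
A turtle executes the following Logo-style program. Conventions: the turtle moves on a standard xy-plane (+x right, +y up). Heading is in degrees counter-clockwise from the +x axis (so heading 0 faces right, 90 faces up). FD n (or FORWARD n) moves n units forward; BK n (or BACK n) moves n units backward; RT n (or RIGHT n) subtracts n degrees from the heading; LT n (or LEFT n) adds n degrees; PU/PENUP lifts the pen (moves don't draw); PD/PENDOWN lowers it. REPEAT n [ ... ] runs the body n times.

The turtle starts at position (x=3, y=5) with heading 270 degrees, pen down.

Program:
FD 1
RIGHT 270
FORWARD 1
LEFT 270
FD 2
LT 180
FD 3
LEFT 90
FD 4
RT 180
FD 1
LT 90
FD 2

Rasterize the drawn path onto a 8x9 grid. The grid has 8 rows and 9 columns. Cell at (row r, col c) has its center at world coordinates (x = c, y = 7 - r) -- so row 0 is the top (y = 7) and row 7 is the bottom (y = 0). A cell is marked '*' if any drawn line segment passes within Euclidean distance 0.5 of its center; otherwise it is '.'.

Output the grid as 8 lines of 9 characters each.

Segment 0: (3,5) -> (3,4)
Segment 1: (3,4) -> (4,4)
Segment 2: (4,4) -> (4,2)
Segment 3: (4,2) -> (4,5)
Segment 4: (4,5) -> (0,5)
Segment 5: (0,5) -> (1,5)
Segment 6: (1,5) -> (1,7)

Answer: .*.......
.*.......
*****....
...**....
....*....
....*....
.........
.........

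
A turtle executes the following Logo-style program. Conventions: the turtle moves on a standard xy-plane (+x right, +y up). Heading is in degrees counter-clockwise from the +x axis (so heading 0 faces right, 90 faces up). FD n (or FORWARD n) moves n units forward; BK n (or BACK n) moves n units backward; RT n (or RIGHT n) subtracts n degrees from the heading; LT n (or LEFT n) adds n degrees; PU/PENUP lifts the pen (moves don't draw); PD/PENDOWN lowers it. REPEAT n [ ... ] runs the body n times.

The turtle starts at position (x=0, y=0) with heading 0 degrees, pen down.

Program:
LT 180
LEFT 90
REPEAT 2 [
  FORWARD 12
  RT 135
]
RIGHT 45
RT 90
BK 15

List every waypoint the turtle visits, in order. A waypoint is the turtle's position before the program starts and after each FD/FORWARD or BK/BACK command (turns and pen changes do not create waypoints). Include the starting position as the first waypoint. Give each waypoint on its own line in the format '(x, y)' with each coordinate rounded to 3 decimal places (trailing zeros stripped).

Executing turtle program step by step:
Start: pos=(0,0), heading=0, pen down
LT 180: heading 0 -> 180
LT 90: heading 180 -> 270
REPEAT 2 [
  -- iteration 1/2 --
  FD 12: (0,0) -> (0,-12) [heading=270, draw]
  RT 135: heading 270 -> 135
  -- iteration 2/2 --
  FD 12: (0,-12) -> (-8.485,-3.515) [heading=135, draw]
  RT 135: heading 135 -> 0
]
RT 45: heading 0 -> 315
RT 90: heading 315 -> 225
BK 15: (-8.485,-3.515) -> (2.121,7.092) [heading=225, draw]
Final: pos=(2.121,7.092), heading=225, 3 segment(s) drawn
Waypoints (4 total):
(0, 0)
(0, -12)
(-8.485, -3.515)
(2.121, 7.092)

Answer: (0, 0)
(0, -12)
(-8.485, -3.515)
(2.121, 7.092)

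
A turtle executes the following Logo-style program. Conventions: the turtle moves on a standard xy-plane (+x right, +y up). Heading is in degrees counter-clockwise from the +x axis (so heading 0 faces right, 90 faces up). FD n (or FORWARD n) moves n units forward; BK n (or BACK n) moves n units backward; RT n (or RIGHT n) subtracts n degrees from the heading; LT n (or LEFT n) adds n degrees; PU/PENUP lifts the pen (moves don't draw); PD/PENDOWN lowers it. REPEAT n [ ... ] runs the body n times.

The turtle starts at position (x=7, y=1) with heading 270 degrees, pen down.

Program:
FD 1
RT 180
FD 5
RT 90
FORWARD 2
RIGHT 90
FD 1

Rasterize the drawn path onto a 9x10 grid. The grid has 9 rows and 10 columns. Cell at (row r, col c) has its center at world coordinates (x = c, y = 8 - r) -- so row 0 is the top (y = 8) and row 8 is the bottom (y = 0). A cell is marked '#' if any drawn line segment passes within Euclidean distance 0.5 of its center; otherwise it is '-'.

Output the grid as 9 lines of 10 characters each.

Segment 0: (7,1) -> (7,0)
Segment 1: (7,0) -> (7,5)
Segment 2: (7,5) -> (9,5)
Segment 3: (9,5) -> (9,4)

Answer: ----------
----------
----------
-------###
-------#-#
-------#--
-------#--
-------#--
-------#--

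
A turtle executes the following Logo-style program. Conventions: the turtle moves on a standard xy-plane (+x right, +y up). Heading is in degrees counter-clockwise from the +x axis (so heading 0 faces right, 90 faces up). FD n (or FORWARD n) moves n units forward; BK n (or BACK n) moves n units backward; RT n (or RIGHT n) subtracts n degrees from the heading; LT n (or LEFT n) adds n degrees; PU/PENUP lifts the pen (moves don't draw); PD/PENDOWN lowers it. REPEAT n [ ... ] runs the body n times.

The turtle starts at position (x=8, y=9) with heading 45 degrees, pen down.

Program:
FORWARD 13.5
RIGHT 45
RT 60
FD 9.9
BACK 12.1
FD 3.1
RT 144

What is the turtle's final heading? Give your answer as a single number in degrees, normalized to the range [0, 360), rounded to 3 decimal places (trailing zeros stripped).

Executing turtle program step by step:
Start: pos=(8,9), heading=45, pen down
FD 13.5: (8,9) -> (17.546,18.546) [heading=45, draw]
RT 45: heading 45 -> 0
RT 60: heading 0 -> 300
FD 9.9: (17.546,18.546) -> (22.496,9.972) [heading=300, draw]
BK 12.1: (22.496,9.972) -> (16.446,20.451) [heading=300, draw]
FD 3.1: (16.446,20.451) -> (17.996,17.767) [heading=300, draw]
RT 144: heading 300 -> 156
Final: pos=(17.996,17.767), heading=156, 4 segment(s) drawn

Answer: 156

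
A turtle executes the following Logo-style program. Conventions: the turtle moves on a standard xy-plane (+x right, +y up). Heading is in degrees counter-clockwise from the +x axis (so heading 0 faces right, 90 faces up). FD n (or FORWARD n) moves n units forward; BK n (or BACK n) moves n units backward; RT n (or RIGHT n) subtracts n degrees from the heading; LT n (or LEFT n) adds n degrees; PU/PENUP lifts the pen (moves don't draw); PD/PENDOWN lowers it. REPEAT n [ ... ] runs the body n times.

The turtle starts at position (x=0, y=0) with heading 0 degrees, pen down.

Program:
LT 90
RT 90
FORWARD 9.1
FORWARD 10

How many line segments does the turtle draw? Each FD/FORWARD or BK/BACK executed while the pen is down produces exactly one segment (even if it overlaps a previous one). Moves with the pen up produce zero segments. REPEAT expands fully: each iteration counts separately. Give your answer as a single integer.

Answer: 2

Derivation:
Executing turtle program step by step:
Start: pos=(0,0), heading=0, pen down
LT 90: heading 0 -> 90
RT 90: heading 90 -> 0
FD 9.1: (0,0) -> (9.1,0) [heading=0, draw]
FD 10: (9.1,0) -> (19.1,0) [heading=0, draw]
Final: pos=(19.1,0), heading=0, 2 segment(s) drawn
Segments drawn: 2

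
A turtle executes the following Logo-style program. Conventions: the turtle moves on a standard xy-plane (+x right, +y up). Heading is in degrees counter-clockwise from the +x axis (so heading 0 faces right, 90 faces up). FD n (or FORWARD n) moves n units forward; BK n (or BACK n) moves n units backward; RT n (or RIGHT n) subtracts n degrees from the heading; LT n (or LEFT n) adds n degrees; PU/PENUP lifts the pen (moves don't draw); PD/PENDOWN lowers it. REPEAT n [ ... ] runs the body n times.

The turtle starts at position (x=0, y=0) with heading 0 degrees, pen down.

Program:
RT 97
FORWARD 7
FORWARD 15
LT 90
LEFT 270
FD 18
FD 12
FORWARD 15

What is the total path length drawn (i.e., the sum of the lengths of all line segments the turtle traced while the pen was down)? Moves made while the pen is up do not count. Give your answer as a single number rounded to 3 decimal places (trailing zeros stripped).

Executing turtle program step by step:
Start: pos=(0,0), heading=0, pen down
RT 97: heading 0 -> 263
FD 7: (0,0) -> (-0.853,-6.948) [heading=263, draw]
FD 15: (-0.853,-6.948) -> (-2.681,-21.836) [heading=263, draw]
LT 90: heading 263 -> 353
LT 270: heading 353 -> 263
FD 18: (-2.681,-21.836) -> (-4.875,-39.702) [heading=263, draw]
FD 12: (-4.875,-39.702) -> (-6.337,-51.612) [heading=263, draw]
FD 15: (-6.337,-51.612) -> (-8.165,-66.501) [heading=263, draw]
Final: pos=(-8.165,-66.501), heading=263, 5 segment(s) drawn

Segment lengths:
  seg 1: (0,0) -> (-0.853,-6.948), length = 7
  seg 2: (-0.853,-6.948) -> (-2.681,-21.836), length = 15
  seg 3: (-2.681,-21.836) -> (-4.875,-39.702), length = 18
  seg 4: (-4.875,-39.702) -> (-6.337,-51.612), length = 12
  seg 5: (-6.337,-51.612) -> (-8.165,-66.501), length = 15
Total = 67

Answer: 67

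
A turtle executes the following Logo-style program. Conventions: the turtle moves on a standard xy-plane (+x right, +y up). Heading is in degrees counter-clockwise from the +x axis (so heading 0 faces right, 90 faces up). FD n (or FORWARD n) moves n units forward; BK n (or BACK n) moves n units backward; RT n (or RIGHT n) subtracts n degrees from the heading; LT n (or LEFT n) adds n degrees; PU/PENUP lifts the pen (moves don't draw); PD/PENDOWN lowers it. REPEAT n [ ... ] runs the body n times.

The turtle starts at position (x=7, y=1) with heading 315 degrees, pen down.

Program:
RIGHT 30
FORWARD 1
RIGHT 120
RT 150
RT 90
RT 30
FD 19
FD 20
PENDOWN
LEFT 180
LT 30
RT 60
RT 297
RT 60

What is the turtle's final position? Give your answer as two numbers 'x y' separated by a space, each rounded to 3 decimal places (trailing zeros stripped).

Executing turtle program step by step:
Start: pos=(7,1), heading=315, pen down
RT 30: heading 315 -> 285
FD 1: (7,1) -> (7.259,0.034) [heading=285, draw]
RT 120: heading 285 -> 165
RT 150: heading 165 -> 15
RT 90: heading 15 -> 285
RT 30: heading 285 -> 255
FD 19: (7.259,0.034) -> (2.341,-18.319) [heading=255, draw]
FD 20: (2.341,-18.319) -> (-2.835,-37.637) [heading=255, draw]
PD: pen down
LT 180: heading 255 -> 75
LT 30: heading 75 -> 105
RT 60: heading 105 -> 45
RT 297: heading 45 -> 108
RT 60: heading 108 -> 48
Final: pos=(-2.835,-37.637), heading=48, 3 segment(s) drawn

Answer: -2.835 -37.637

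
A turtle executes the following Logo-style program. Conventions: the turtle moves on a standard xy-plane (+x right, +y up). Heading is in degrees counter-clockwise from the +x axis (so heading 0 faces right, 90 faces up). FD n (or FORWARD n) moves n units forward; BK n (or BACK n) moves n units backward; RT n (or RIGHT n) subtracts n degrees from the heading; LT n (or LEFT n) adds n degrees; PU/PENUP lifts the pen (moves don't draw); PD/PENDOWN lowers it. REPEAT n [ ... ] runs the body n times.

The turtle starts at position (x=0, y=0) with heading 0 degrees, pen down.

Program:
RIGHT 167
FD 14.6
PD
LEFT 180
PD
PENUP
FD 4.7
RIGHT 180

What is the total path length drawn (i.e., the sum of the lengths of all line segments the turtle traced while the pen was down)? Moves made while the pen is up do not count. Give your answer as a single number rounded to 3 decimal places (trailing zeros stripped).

Executing turtle program step by step:
Start: pos=(0,0), heading=0, pen down
RT 167: heading 0 -> 193
FD 14.6: (0,0) -> (-14.226,-3.284) [heading=193, draw]
PD: pen down
LT 180: heading 193 -> 13
PD: pen down
PU: pen up
FD 4.7: (-14.226,-3.284) -> (-9.646,-2.227) [heading=13, move]
RT 180: heading 13 -> 193
Final: pos=(-9.646,-2.227), heading=193, 1 segment(s) drawn

Segment lengths:
  seg 1: (0,0) -> (-14.226,-3.284), length = 14.6
Total = 14.6

Answer: 14.6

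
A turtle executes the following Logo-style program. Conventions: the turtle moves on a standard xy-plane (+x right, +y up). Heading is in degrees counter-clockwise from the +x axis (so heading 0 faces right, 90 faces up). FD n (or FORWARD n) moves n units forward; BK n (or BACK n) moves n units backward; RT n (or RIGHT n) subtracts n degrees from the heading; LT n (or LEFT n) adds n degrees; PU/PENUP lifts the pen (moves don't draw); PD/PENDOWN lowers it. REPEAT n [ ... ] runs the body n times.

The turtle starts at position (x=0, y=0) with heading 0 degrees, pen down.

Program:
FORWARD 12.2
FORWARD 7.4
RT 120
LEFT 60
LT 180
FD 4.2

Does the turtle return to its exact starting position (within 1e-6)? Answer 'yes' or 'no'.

Answer: no

Derivation:
Executing turtle program step by step:
Start: pos=(0,0), heading=0, pen down
FD 12.2: (0,0) -> (12.2,0) [heading=0, draw]
FD 7.4: (12.2,0) -> (19.6,0) [heading=0, draw]
RT 120: heading 0 -> 240
LT 60: heading 240 -> 300
LT 180: heading 300 -> 120
FD 4.2: (19.6,0) -> (17.5,3.637) [heading=120, draw]
Final: pos=(17.5,3.637), heading=120, 3 segment(s) drawn

Start position: (0, 0)
Final position: (17.5, 3.637)
Distance = 17.874; >= 1e-6 -> NOT closed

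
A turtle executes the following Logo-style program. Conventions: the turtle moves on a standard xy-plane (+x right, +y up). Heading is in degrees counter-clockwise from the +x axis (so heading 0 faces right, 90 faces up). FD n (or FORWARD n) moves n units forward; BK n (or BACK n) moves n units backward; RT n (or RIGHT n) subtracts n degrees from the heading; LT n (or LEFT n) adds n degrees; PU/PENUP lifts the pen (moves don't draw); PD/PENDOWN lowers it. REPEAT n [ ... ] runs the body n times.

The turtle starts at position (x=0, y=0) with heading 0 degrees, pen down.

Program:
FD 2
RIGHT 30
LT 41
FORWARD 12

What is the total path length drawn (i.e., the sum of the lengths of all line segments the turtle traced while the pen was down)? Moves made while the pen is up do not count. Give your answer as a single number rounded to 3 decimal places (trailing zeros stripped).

Executing turtle program step by step:
Start: pos=(0,0), heading=0, pen down
FD 2: (0,0) -> (2,0) [heading=0, draw]
RT 30: heading 0 -> 330
LT 41: heading 330 -> 11
FD 12: (2,0) -> (13.78,2.29) [heading=11, draw]
Final: pos=(13.78,2.29), heading=11, 2 segment(s) drawn

Segment lengths:
  seg 1: (0,0) -> (2,0), length = 2
  seg 2: (2,0) -> (13.78,2.29), length = 12
Total = 14

Answer: 14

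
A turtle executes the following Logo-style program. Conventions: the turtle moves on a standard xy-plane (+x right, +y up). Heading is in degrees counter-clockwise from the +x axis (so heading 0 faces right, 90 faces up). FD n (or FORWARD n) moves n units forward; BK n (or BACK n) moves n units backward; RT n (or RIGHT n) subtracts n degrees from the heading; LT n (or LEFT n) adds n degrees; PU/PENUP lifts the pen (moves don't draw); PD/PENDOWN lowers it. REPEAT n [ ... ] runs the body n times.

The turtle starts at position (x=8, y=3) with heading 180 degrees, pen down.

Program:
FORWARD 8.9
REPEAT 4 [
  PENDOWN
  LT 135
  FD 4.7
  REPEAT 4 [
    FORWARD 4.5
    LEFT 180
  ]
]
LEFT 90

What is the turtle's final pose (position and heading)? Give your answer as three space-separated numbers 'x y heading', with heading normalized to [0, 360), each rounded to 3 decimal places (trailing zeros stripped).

Answer: 3.8 1.053 90

Derivation:
Executing turtle program step by step:
Start: pos=(8,3), heading=180, pen down
FD 8.9: (8,3) -> (-0.9,3) [heading=180, draw]
REPEAT 4 [
  -- iteration 1/4 --
  PD: pen down
  LT 135: heading 180 -> 315
  FD 4.7: (-0.9,3) -> (2.423,-0.323) [heading=315, draw]
  REPEAT 4 [
    -- iteration 1/4 --
    FD 4.5: (2.423,-0.323) -> (5.605,-3.505) [heading=315, draw]
    LT 180: heading 315 -> 135
    -- iteration 2/4 --
    FD 4.5: (5.605,-3.505) -> (2.423,-0.323) [heading=135, draw]
    LT 180: heading 135 -> 315
    -- iteration 3/4 --
    FD 4.5: (2.423,-0.323) -> (5.605,-3.505) [heading=315, draw]
    LT 180: heading 315 -> 135
    -- iteration 4/4 --
    FD 4.5: (5.605,-3.505) -> (2.423,-0.323) [heading=135, draw]
    LT 180: heading 135 -> 315
  ]
  -- iteration 2/4 --
  PD: pen down
  LT 135: heading 315 -> 90
  FD 4.7: (2.423,-0.323) -> (2.423,4.377) [heading=90, draw]
  REPEAT 4 [
    -- iteration 1/4 --
    FD 4.5: (2.423,4.377) -> (2.423,8.877) [heading=90, draw]
    LT 180: heading 90 -> 270
    -- iteration 2/4 --
    FD 4.5: (2.423,8.877) -> (2.423,4.377) [heading=270, draw]
    LT 180: heading 270 -> 90
    -- iteration 3/4 --
    FD 4.5: (2.423,4.377) -> (2.423,8.877) [heading=90, draw]
    LT 180: heading 90 -> 270
    -- iteration 4/4 --
    FD 4.5: (2.423,8.877) -> (2.423,4.377) [heading=270, draw]
    LT 180: heading 270 -> 90
  ]
  -- iteration 3/4 --
  PD: pen down
  LT 135: heading 90 -> 225
  FD 4.7: (2.423,4.377) -> (-0.9,1.053) [heading=225, draw]
  REPEAT 4 [
    -- iteration 1/4 --
    FD 4.5: (-0.9,1.053) -> (-4.082,-2.129) [heading=225, draw]
    LT 180: heading 225 -> 45
    -- iteration 2/4 --
    FD 4.5: (-4.082,-2.129) -> (-0.9,1.053) [heading=45, draw]
    LT 180: heading 45 -> 225
    -- iteration 3/4 --
    FD 4.5: (-0.9,1.053) -> (-4.082,-2.129) [heading=225, draw]
    LT 180: heading 225 -> 45
    -- iteration 4/4 --
    FD 4.5: (-4.082,-2.129) -> (-0.9,1.053) [heading=45, draw]
    LT 180: heading 45 -> 225
  ]
  -- iteration 4/4 --
  PD: pen down
  LT 135: heading 225 -> 0
  FD 4.7: (-0.9,1.053) -> (3.8,1.053) [heading=0, draw]
  REPEAT 4 [
    -- iteration 1/4 --
    FD 4.5: (3.8,1.053) -> (8.3,1.053) [heading=0, draw]
    LT 180: heading 0 -> 180
    -- iteration 2/4 --
    FD 4.5: (8.3,1.053) -> (3.8,1.053) [heading=180, draw]
    LT 180: heading 180 -> 0
    -- iteration 3/4 --
    FD 4.5: (3.8,1.053) -> (8.3,1.053) [heading=0, draw]
    LT 180: heading 0 -> 180
    -- iteration 4/4 --
    FD 4.5: (8.3,1.053) -> (3.8,1.053) [heading=180, draw]
    LT 180: heading 180 -> 0
  ]
]
LT 90: heading 0 -> 90
Final: pos=(3.8,1.053), heading=90, 21 segment(s) drawn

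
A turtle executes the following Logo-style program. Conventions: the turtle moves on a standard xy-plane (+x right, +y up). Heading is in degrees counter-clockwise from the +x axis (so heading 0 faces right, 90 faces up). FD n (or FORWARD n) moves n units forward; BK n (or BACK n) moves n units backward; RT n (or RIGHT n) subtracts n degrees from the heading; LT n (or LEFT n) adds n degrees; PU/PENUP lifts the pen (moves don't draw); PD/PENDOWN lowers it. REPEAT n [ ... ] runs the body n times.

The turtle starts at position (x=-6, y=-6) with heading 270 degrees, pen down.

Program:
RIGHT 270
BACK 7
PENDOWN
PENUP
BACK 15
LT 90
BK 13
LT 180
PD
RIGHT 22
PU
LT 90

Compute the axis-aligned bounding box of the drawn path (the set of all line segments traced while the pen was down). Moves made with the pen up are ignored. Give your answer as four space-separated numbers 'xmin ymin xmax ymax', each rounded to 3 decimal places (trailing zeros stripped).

Answer: -13 -6 -6 -6

Derivation:
Executing turtle program step by step:
Start: pos=(-6,-6), heading=270, pen down
RT 270: heading 270 -> 0
BK 7: (-6,-6) -> (-13,-6) [heading=0, draw]
PD: pen down
PU: pen up
BK 15: (-13,-6) -> (-28,-6) [heading=0, move]
LT 90: heading 0 -> 90
BK 13: (-28,-6) -> (-28,-19) [heading=90, move]
LT 180: heading 90 -> 270
PD: pen down
RT 22: heading 270 -> 248
PU: pen up
LT 90: heading 248 -> 338
Final: pos=(-28,-19), heading=338, 1 segment(s) drawn

Segment endpoints: x in {-13, -6}, y in {-6}
xmin=-13, ymin=-6, xmax=-6, ymax=-6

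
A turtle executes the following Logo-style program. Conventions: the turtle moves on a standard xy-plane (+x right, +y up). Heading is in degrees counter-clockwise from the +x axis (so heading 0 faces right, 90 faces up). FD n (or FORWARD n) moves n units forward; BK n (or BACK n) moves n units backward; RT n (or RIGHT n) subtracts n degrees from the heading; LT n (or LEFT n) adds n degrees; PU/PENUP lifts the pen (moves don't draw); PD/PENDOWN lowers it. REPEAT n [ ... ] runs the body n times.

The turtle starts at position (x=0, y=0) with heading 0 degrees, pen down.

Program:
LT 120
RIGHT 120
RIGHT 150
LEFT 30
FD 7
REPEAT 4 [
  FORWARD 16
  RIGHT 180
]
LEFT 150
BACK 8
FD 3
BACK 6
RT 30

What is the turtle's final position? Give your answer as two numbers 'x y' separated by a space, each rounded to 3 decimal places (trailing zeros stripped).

Answer: -13.026 -11.562

Derivation:
Executing turtle program step by step:
Start: pos=(0,0), heading=0, pen down
LT 120: heading 0 -> 120
RT 120: heading 120 -> 0
RT 150: heading 0 -> 210
LT 30: heading 210 -> 240
FD 7: (0,0) -> (-3.5,-6.062) [heading=240, draw]
REPEAT 4 [
  -- iteration 1/4 --
  FD 16: (-3.5,-6.062) -> (-11.5,-19.919) [heading=240, draw]
  RT 180: heading 240 -> 60
  -- iteration 2/4 --
  FD 16: (-11.5,-19.919) -> (-3.5,-6.062) [heading=60, draw]
  RT 180: heading 60 -> 240
  -- iteration 3/4 --
  FD 16: (-3.5,-6.062) -> (-11.5,-19.919) [heading=240, draw]
  RT 180: heading 240 -> 60
  -- iteration 4/4 --
  FD 16: (-11.5,-19.919) -> (-3.5,-6.062) [heading=60, draw]
  RT 180: heading 60 -> 240
]
LT 150: heading 240 -> 30
BK 8: (-3.5,-6.062) -> (-10.428,-10.062) [heading=30, draw]
FD 3: (-10.428,-10.062) -> (-7.83,-8.562) [heading=30, draw]
BK 6: (-7.83,-8.562) -> (-13.026,-11.562) [heading=30, draw]
RT 30: heading 30 -> 0
Final: pos=(-13.026,-11.562), heading=0, 8 segment(s) drawn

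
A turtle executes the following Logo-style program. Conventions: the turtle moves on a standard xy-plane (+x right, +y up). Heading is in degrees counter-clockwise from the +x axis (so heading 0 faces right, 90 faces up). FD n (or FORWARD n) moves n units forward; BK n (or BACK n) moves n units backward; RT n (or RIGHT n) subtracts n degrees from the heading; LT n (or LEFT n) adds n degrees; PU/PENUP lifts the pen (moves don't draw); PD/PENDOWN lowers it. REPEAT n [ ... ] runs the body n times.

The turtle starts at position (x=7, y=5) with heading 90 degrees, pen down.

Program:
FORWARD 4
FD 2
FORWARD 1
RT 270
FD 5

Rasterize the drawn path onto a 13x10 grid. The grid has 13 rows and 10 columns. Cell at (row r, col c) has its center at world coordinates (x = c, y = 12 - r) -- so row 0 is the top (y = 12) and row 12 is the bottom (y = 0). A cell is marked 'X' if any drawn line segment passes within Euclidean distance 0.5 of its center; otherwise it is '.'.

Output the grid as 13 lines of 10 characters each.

Answer: ..XXXXXX..
.......X..
.......X..
.......X..
.......X..
.......X..
.......X..
.......X..
..........
..........
..........
..........
..........

Derivation:
Segment 0: (7,5) -> (7,9)
Segment 1: (7,9) -> (7,11)
Segment 2: (7,11) -> (7,12)
Segment 3: (7,12) -> (2,12)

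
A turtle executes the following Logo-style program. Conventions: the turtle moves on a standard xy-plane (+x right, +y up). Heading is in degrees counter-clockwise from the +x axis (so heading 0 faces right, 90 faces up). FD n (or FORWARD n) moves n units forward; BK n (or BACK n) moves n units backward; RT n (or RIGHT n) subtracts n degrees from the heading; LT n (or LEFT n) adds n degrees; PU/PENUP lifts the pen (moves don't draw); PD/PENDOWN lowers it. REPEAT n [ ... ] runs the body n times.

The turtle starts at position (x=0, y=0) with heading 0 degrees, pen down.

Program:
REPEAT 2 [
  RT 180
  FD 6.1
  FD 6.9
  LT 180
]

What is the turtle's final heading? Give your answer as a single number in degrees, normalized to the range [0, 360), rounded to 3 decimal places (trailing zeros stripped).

Executing turtle program step by step:
Start: pos=(0,0), heading=0, pen down
REPEAT 2 [
  -- iteration 1/2 --
  RT 180: heading 0 -> 180
  FD 6.1: (0,0) -> (-6.1,0) [heading=180, draw]
  FD 6.9: (-6.1,0) -> (-13,0) [heading=180, draw]
  LT 180: heading 180 -> 0
  -- iteration 2/2 --
  RT 180: heading 0 -> 180
  FD 6.1: (-13,0) -> (-19.1,0) [heading=180, draw]
  FD 6.9: (-19.1,0) -> (-26,0) [heading=180, draw]
  LT 180: heading 180 -> 0
]
Final: pos=(-26,0), heading=0, 4 segment(s) drawn

Answer: 0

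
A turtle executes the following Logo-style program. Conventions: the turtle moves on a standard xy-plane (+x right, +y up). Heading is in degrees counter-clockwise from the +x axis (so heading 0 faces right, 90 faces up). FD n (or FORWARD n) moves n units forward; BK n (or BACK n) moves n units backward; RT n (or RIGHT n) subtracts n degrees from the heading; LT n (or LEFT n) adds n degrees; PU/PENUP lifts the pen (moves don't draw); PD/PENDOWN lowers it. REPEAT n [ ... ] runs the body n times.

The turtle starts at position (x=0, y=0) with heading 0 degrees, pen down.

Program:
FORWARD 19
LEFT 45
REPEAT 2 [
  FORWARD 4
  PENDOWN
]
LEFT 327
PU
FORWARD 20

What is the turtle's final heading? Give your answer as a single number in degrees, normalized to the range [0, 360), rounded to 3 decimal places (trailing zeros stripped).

Executing turtle program step by step:
Start: pos=(0,0), heading=0, pen down
FD 19: (0,0) -> (19,0) [heading=0, draw]
LT 45: heading 0 -> 45
REPEAT 2 [
  -- iteration 1/2 --
  FD 4: (19,0) -> (21.828,2.828) [heading=45, draw]
  PD: pen down
  -- iteration 2/2 --
  FD 4: (21.828,2.828) -> (24.657,5.657) [heading=45, draw]
  PD: pen down
]
LT 327: heading 45 -> 12
PU: pen up
FD 20: (24.657,5.657) -> (44.22,9.815) [heading=12, move]
Final: pos=(44.22,9.815), heading=12, 3 segment(s) drawn

Answer: 12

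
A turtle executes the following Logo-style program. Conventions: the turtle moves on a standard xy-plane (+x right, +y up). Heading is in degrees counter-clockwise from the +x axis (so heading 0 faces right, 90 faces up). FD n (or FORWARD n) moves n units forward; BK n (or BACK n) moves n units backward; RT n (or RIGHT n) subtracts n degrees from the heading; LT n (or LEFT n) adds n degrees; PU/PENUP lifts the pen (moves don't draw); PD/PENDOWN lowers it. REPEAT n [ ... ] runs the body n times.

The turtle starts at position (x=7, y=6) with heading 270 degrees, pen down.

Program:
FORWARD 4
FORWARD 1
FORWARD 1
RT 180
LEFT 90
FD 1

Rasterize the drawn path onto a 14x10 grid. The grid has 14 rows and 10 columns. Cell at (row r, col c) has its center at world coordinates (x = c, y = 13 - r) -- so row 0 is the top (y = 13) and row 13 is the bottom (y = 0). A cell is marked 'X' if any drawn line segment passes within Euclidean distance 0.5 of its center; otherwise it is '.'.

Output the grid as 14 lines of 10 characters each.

Answer: ..........
..........
..........
..........
..........
..........
..........
.......X..
.......X..
.......X..
.......X..
.......X..
.......X..
......XX..

Derivation:
Segment 0: (7,6) -> (7,2)
Segment 1: (7,2) -> (7,1)
Segment 2: (7,1) -> (7,0)
Segment 3: (7,0) -> (6,0)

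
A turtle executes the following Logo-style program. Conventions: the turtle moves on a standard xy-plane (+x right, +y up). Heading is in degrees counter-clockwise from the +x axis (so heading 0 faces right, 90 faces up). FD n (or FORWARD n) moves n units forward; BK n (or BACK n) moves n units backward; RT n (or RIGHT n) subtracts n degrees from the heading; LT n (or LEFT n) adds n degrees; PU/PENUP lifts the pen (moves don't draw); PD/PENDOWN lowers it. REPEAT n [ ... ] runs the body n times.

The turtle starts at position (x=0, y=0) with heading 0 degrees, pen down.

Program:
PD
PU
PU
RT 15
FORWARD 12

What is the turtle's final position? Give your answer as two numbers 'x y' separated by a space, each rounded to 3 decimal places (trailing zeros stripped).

Answer: 11.591 -3.106

Derivation:
Executing turtle program step by step:
Start: pos=(0,0), heading=0, pen down
PD: pen down
PU: pen up
PU: pen up
RT 15: heading 0 -> 345
FD 12: (0,0) -> (11.591,-3.106) [heading=345, move]
Final: pos=(11.591,-3.106), heading=345, 0 segment(s) drawn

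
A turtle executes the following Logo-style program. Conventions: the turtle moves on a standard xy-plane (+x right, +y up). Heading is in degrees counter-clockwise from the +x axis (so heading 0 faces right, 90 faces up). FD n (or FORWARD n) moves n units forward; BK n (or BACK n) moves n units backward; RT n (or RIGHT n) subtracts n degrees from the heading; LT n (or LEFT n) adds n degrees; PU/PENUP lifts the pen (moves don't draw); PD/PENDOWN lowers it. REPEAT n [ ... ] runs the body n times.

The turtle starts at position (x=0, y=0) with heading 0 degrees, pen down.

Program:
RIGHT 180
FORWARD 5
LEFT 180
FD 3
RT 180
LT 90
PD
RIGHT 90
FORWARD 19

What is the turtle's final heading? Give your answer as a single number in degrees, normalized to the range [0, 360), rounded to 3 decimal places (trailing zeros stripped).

Answer: 180

Derivation:
Executing turtle program step by step:
Start: pos=(0,0), heading=0, pen down
RT 180: heading 0 -> 180
FD 5: (0,0) -> (-5,0) [heading=180, draw]
LT 180: heading 180 -> 0
FD 3: (-5,0) -> (-2,0) [heading=0, draw]
RT 180: heading 0 -> 180
LT 90: heading 180 -> 270
PD: pen down
RT 90: heading 270 -> 180
FD 19: (-2,0) -> (-21,0) [heading=180, draw]
Final: pos=(-21,0), heading=180, 3 segment(s) drawn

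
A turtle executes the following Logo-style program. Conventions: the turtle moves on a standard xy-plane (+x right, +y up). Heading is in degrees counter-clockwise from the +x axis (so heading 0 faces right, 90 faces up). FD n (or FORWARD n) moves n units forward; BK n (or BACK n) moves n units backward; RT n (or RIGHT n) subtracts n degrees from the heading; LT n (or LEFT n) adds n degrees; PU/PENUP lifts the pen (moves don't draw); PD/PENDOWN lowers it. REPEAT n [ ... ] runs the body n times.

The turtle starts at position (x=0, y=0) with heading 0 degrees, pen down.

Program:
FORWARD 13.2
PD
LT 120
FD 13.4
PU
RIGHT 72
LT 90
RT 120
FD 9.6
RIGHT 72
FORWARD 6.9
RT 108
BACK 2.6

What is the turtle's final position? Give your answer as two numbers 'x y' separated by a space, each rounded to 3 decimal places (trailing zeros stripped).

Answer: 22.159 9.793

Derivation:
Executing turtle program step by step:
Start: pos=(0,0), heading=0, pen down
FD 13.2: (0,0) -> (13.2,0) [heading=0, draw]
PD: pen down
LT 120: heading 0 -> 120
FD 13.4: (13.2,0) -> (6.5,11.605) [heading=120, draw]
PU: pen up
RT 72: heading 120 -> 48
LT 90: heading 48 -> 138
RT 120: heading 138 -> 18
FD 9.6: (6.5,11.605) -> (15.63,14.571) [heading=18, move]
RT 72: heading 18 -> 306
FD 6.9: (15.63,14.571) -> (19.686,8.989) [heading=306, move]
RT 108: heading 306 -> 198
BK 2.6: (19.686,8.989) -> (22.159,9.793) [heading=198, move]
Final: pos=(22.159,9.793), heading=198, 2 segment(s) drawn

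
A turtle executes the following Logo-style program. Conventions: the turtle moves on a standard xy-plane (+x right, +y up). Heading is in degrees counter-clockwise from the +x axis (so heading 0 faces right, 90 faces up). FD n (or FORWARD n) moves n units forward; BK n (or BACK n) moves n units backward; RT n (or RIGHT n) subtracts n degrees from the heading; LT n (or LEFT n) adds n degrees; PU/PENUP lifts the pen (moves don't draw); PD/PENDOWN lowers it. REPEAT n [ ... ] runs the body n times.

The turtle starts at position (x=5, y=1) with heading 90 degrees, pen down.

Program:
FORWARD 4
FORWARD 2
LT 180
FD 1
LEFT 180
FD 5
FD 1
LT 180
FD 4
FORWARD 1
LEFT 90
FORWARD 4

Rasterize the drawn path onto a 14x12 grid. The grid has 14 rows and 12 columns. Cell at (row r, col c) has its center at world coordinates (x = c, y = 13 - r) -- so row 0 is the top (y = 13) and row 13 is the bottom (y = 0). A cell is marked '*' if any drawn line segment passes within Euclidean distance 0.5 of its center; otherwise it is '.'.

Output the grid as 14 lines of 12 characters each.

Segment 0: (5,1) -> (5,5)
Segment 1: (5,5) -> (5,7)
Segment 2: (5,7) -> (5,6)
Segment 3: (5,6) -> (5,11)
Segment 4: (5,11) -> (5,12)
Segment 5: (5,12) -> (5,8)
Segment 6: (5,8) -> (5,7)
Segment 7: (5,7) -> (9,7)

Answer: ............
.....*......
.....*......
.....*......
.....*......
.....*......
.....*****..
.....*......
.....*......
.....*......
.....*......
.....*......
.....*......
............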